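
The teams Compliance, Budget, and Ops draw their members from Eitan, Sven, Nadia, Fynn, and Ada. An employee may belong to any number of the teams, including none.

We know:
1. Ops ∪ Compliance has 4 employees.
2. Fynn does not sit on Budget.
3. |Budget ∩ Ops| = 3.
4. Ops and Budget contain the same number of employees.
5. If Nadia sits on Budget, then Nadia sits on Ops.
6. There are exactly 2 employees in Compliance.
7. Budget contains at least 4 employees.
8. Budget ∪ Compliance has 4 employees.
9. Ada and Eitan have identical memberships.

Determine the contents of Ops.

Ops = {Ada, Eitan, Fynn, Nadia}

From (2): Fynn ∉ Budget.
(7): only 4 candidates remain for Budget, so all are in.
(5): Nadia ∈ Ops.
Suppose Eitan ∉ Ops: no assignment then satisfies all the clues, so Eitan ∈ Ops.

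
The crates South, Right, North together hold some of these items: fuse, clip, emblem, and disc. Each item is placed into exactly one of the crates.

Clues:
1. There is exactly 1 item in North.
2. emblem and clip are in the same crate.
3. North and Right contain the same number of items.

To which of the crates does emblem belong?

emblem: South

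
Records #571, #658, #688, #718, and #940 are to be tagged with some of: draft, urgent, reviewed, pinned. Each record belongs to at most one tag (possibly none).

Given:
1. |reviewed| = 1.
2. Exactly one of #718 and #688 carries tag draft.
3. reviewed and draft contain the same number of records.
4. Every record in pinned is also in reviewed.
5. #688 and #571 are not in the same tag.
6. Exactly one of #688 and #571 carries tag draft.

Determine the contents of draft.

draft = {#688}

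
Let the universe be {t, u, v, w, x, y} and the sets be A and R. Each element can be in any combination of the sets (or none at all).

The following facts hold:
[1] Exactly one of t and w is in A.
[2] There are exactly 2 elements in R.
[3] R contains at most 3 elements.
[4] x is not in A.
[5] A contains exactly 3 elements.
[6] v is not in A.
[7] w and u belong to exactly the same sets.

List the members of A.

A = {u, w, y}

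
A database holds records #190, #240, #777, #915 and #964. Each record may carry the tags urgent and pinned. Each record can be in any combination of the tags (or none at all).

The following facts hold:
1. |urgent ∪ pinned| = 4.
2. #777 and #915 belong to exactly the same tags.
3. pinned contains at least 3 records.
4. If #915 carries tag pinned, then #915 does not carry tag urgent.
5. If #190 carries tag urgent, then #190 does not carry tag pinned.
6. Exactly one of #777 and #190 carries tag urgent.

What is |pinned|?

3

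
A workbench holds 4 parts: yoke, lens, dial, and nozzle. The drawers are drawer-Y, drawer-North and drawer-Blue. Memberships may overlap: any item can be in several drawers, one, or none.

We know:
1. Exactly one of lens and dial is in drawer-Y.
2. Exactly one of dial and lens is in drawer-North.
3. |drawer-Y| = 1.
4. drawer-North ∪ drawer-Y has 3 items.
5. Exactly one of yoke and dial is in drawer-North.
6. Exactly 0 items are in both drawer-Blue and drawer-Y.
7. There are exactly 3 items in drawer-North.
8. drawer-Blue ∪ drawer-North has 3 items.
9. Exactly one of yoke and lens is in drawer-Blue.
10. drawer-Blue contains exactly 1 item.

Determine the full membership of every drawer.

drawer-Y = {lens}; drawer-North = {lens, nozzle, yoke}; drawer-Blue = {yoke}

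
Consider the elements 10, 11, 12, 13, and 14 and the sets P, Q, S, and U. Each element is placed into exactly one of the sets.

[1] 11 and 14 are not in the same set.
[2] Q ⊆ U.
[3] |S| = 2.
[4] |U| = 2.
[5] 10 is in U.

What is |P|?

1

From (5): 10 ∈ U.
Suppose 11 ∈ Q: no assignment then satisfies all the clues, so 11 ∉ Q.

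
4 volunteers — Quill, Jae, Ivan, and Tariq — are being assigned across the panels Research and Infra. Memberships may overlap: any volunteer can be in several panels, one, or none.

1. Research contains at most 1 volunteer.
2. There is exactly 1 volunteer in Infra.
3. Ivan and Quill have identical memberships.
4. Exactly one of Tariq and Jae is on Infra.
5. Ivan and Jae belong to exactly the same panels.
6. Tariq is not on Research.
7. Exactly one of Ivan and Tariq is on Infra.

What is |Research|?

0

From (6): Tariq ∉ Research.
Suppose Quill ∈ Research: no assignment then satisfies all the clues, so Quill ∉ Research.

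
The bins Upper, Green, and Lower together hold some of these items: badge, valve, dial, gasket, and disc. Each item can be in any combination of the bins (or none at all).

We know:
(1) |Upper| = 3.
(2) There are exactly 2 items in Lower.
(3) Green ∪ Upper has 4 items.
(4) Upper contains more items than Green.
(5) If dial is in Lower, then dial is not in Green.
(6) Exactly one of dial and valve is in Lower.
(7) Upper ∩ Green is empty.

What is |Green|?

1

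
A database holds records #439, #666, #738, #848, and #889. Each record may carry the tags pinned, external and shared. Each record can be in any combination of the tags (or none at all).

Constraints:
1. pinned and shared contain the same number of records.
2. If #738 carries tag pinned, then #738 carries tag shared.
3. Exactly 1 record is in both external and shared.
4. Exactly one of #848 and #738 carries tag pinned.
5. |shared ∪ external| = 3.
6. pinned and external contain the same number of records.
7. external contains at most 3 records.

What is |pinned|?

2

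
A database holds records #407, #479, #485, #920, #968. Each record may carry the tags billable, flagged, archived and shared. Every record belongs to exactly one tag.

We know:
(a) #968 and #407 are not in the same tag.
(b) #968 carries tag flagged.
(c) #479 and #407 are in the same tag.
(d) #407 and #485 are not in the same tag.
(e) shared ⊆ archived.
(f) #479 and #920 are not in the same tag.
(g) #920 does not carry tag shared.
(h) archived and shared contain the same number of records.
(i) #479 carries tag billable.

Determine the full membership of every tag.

billable = {#407, #479}; flagged = {#485, #920, #968}; archived = {}; shared = {}

From (b): #968 ∈ flagged.
From (g): #920 ∉ shared.
From (i): #479 ∈ billable.
(a): #407 ∉ flagged.
(c): #407 matches #479: #407 ∈ billable.
(d): #485 ∉ billable.
(f): #920 ∉ billable.
Suppose #485 ∉ flagged: no assignment then satisfies all the clues, so #485 ∈ flagged.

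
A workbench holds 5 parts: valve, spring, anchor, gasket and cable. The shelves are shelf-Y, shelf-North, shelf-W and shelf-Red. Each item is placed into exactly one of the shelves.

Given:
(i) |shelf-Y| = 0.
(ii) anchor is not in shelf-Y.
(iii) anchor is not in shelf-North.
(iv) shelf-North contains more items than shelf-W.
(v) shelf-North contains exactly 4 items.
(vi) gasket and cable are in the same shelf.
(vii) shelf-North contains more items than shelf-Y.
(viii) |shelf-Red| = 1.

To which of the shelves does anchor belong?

From (ii): anchor ∉ shelf-Y.
From (iii): anchor ∉ shelf-North.
(i): shelf-Y already has 0, so the rest are out.
(v): only 4 candidates remain for shelf-North, so all are in.
(viii): only 1 candidates remain for shelf-Red, so all are in.

anchor: shelf-Red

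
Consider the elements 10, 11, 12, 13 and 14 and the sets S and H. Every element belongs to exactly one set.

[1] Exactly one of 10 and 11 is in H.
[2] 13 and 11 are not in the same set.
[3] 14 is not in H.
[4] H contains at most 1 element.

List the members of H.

H = {11}

From (3): 14 ∉ H.
Only one set left: 14 ∈ S.
Suppose 10 ∈ H: no assignment then satisfies all the clues, so 10 ∉ H.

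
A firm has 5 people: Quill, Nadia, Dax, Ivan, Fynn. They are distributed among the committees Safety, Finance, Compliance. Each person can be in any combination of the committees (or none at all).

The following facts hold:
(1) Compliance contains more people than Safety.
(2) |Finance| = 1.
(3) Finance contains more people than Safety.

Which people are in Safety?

Safety = {}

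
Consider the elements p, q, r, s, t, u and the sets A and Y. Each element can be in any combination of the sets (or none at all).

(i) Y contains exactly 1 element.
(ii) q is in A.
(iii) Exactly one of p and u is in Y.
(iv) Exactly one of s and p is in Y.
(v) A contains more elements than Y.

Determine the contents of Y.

Y = {p}

From (ii): q ∈ A.
Suppose p ∉ Y: no assignment then satisfies all the clues, so p ∈ Y.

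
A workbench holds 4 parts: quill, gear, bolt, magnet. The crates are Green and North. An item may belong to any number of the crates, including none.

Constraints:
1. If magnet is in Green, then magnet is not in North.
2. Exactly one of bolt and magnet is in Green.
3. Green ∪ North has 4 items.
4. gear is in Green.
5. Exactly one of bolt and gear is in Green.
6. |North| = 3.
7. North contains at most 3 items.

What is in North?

North = {bolt, gear, quill}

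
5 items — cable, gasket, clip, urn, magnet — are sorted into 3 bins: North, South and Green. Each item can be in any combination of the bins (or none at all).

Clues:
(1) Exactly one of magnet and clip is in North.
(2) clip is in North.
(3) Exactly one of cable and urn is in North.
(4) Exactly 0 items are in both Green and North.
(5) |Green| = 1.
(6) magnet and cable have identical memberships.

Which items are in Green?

Green = {gasket}

From (2): clip ∈ North.
(1) (exactly one): magnet ∉ North.
(6): cable matches magnet: cable ∉ North.
(3) (exactly one): urn ∈ North.
Suppose cable ∈ Green: no assignment then satisfies all the clues, so cable ∉ Green.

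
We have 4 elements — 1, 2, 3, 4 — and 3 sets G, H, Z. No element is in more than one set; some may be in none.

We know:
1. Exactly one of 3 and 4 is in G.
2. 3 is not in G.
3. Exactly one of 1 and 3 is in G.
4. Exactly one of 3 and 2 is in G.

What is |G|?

3

From (2): 3 ∉ G.
(1) (exactly one): 4 ∈ G.
(3) (exactly one): 1 ∈ G.
(4) (exactly one): 2 ∈ G.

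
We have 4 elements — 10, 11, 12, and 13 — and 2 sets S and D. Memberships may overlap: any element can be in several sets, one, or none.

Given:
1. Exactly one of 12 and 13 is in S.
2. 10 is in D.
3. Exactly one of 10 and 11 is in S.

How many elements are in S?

2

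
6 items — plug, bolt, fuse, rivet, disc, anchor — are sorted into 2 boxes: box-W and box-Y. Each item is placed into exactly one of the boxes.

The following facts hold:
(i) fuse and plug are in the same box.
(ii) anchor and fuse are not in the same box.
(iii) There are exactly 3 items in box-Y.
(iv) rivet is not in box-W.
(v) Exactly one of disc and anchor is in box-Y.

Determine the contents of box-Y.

From (iv): rivet ∉ box-W.
Only one box left: rivet ∈ box-Y.
Suppose plug ∈ box-Y: no assignment then satisfies all the clues, so plug ∉ box-Y.

box-Y = {anchor, bolt, rivet}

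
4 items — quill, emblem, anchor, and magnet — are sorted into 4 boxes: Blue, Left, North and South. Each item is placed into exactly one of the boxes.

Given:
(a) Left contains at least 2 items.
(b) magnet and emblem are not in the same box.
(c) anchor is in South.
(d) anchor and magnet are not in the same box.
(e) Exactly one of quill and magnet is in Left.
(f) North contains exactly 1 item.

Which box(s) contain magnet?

magnet: North

From (c): anchor ∈ South.
(d): magnet ∉ South.
Suppose magnet ∈ Blue: no assignment then satisfies all the clues, so magnet ∉ Blue.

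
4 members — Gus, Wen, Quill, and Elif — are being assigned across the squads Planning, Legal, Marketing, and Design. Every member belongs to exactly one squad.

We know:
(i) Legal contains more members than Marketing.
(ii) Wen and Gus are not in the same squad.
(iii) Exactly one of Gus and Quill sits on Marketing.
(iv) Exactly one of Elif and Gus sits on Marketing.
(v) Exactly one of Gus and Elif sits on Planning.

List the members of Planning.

Planning = {Elif}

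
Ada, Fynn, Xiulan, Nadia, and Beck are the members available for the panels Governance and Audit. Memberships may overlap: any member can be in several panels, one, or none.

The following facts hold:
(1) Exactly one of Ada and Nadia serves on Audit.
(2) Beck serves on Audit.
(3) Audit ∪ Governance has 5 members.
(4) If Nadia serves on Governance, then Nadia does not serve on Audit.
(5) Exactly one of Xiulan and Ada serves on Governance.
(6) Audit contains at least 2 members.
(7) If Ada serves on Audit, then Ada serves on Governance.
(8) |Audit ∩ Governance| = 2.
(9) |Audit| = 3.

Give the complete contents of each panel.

Governance = {Ada, Beck, Fynn, Nadia}; Audit = {Ada, Beck, Xiulan}

From (2): Beck ∈ Audit.
Suppose Ada ∉ Governance: no assignment then satisfies all the clues, so Ada ∈ Governance.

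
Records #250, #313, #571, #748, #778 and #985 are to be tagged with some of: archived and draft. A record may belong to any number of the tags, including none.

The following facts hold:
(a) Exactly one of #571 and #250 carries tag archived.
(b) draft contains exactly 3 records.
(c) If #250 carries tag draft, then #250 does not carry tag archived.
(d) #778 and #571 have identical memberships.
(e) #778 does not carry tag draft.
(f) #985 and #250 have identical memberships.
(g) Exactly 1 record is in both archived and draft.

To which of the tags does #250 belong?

#250: draft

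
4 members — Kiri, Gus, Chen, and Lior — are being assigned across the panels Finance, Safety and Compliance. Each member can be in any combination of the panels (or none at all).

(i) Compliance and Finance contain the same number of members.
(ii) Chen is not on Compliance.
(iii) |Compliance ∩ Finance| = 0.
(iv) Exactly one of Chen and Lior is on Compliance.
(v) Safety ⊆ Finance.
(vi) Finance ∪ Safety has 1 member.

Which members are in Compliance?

Compliance = {Lior}

From (ii): Chen ∉ Compliance.
(iv) (exactly one): Lior ∈ Compliance.
Suppose Kiri ∈ Compliance: no assignment then satisfies all the clues, so Kiri ∉ Compliance.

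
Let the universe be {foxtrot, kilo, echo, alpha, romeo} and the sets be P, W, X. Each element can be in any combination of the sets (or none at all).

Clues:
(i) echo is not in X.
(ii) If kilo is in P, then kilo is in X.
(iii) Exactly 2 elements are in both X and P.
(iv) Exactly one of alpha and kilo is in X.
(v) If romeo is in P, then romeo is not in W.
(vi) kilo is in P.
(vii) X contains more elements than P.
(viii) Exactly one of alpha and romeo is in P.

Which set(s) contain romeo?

romeo: P, X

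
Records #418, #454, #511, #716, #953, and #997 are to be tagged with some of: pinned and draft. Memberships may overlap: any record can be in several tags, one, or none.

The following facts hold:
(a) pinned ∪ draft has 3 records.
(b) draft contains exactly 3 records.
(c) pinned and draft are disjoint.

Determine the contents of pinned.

pinned = {}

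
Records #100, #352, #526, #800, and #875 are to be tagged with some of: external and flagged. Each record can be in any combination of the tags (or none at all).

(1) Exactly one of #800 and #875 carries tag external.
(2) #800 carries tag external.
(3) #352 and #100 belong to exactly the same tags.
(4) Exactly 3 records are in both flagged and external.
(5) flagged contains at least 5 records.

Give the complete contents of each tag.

external = {#100, #352, #800}; flagged = {#100, #352, #526, #800, #875}

From (2): #800 ∈ external.
(1) (exactly one): #875 ∉ external.
(5): only 5 candidates remain for flagged, so all are in.
Suppose #100 ∉ external: no assignment then satisfies all the clues, so #100 ∈ external.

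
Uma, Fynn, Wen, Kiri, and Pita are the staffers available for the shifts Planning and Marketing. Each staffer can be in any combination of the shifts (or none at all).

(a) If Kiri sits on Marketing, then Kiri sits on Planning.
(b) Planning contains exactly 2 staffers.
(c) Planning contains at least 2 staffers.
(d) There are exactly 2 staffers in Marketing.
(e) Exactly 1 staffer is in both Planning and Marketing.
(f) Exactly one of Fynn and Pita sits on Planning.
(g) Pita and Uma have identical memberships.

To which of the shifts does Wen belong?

Wen: Marketing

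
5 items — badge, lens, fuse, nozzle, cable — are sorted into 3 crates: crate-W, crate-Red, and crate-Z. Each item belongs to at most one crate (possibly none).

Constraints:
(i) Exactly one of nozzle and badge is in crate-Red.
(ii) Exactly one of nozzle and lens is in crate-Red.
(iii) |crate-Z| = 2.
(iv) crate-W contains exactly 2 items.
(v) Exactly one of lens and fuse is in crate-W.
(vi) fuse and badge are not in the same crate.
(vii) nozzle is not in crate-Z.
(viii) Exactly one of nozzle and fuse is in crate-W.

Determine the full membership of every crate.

From (vii): nozzle ∉ crate-Z.
Suppose badge ∈ crate-W: no assignment then satisfies all the clues, so badge ∉ crate-W.

crate-W = {cable, fuse}; crate-Red = {nozzle}; crate-Z = {badge, lens}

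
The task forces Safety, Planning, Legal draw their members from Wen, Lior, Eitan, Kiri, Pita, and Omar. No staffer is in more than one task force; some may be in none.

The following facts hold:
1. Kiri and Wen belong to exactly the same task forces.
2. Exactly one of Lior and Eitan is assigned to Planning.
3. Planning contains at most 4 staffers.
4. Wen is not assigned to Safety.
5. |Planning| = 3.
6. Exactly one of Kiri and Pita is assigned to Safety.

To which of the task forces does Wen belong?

Wen: Planning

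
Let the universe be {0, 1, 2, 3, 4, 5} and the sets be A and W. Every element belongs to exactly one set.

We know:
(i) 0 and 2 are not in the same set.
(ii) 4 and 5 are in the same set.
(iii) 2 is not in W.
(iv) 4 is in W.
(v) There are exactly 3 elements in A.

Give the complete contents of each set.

A = {1, 2, 3}; W = {0, 4, 5}

From (iii): 2 ∉ W.
From (iv): 4 ∈ W.
(ii): 5 matches 4: 5 ∉ A.
(ii): 5 matches 4: 5 ∈ W.
Only one set left: 2 ∈ A.
(i): 0 ∉ A.
(v): only 3 candidates remain for A, so all are in.
Only one set left: 0 ∈ W.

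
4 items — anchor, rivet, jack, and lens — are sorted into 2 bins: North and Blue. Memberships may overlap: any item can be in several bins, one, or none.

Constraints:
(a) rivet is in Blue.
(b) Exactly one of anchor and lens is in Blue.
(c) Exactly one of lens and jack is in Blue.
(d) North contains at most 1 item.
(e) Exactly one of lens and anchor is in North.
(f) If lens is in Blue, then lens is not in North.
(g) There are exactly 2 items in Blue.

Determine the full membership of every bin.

North = {anchor}; Blue = {lens, rivet}

From (a): rivet ∈ Blue.
Suppose anchor ∉ North: no assignment then satisfies all the clues, so anchor ∈ North.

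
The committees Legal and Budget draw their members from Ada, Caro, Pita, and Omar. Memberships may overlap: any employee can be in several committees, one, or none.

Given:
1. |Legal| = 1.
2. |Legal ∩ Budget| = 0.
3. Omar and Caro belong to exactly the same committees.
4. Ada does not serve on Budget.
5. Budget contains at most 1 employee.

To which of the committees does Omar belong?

Omar: none

From (4): Ada ∉ Budget.
Suppose Omar ∈ Legal: no assignment then satisfies all the clues, so Omar ∉ Legal.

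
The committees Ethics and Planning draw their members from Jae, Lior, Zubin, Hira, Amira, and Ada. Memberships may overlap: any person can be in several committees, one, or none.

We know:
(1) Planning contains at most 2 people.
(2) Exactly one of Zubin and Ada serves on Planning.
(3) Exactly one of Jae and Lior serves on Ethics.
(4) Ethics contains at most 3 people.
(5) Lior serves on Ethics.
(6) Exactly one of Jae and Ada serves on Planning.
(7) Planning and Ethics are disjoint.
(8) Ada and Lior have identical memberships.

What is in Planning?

Planning = {Jae, Zubin}

From (5): Lior ∈ Ethics.
(3) (exactly one): Jae ∉ Ethics.
(7) (disjoint): Lior ∉ Planning.
(8): Ada matches Lior: Ada ∈ Ethics.
(8): Ada matches Lior: Ada ∉ Planning.
(2) (exactly one): Zubin ∈ Planning.
(6) (exactly one): Jae ∈ Planning.
(7) (disjoint): Zubin ∉ Ethics.
(1): Planning already has 2, so the rest are out.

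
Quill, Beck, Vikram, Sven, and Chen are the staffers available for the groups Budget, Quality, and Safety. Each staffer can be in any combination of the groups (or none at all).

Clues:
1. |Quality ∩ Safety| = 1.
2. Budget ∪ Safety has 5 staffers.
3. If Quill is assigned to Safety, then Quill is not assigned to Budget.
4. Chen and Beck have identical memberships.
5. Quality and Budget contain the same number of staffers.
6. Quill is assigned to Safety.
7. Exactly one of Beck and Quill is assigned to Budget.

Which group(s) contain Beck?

Beck: Budget, Quality

From (6): Quill ∈ Safety.
(3): Quill ∉ Budget.
(7) (exactly one): Beck ∈ Budget.
(4): Chen matches Beck: Chen ∈ Budget.
Suppose Beck ∉ Quality: no assignment then satisfies all the clues, so Beck ∈ Quality.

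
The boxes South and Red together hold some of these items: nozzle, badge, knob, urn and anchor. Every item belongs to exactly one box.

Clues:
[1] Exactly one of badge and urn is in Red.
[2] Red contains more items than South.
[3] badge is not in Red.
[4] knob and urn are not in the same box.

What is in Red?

Red = {anchor, nozzle, urn}

From (3): badge ∉ Red.
(1) (exactly one): urn ∈ Red.
(4): knob ∉ Red.
Only one box left: badge ∈ South.
Only one box left: knob ∈ South.
Suppose nozzle ∉ Red: no assignment then satisfies all the clues, so nozzle ∈ Red.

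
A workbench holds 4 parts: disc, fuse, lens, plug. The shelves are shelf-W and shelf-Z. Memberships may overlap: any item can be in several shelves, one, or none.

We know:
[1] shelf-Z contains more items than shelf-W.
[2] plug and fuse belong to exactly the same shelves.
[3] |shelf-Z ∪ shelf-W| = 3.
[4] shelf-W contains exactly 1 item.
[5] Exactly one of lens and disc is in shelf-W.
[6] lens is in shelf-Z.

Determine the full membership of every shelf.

From (6): lens ∈ shelf-Z.
Suppose disc ∈ shelf-W: no assignment then satisfies all the clues, so disc ∉ shelf-W.

shelf-W = {lens}; shelf-Z = {fuse, lens, plug}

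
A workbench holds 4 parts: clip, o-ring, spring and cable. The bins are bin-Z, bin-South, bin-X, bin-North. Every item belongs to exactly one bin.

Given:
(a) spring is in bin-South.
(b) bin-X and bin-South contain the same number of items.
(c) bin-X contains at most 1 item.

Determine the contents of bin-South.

bin-South = {spring}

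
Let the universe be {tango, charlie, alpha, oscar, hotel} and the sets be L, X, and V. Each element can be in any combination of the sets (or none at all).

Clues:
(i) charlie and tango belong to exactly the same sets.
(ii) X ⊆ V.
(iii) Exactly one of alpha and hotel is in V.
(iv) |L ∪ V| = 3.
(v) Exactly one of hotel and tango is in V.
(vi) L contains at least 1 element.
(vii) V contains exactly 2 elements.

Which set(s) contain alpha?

alpha: L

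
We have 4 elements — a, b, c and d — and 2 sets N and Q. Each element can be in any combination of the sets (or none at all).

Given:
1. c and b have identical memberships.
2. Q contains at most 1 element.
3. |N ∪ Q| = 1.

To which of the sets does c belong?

c: none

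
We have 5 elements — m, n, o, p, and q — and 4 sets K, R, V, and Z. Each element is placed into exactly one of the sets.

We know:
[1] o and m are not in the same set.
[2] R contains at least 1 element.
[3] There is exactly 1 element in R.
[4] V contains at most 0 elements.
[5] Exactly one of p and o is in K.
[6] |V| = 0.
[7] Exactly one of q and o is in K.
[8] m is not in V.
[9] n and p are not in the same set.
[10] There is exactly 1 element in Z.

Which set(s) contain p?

p: K

From (8): m ∉ V.
(4): V already has 0, so the rest are out.
Suppose p ∉ K: no assignment then satisfies all the clues, so p ∈ K.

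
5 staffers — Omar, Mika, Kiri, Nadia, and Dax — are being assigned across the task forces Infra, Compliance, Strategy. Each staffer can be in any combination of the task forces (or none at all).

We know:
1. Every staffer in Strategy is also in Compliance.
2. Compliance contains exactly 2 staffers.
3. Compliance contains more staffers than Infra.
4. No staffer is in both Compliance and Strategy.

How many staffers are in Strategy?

0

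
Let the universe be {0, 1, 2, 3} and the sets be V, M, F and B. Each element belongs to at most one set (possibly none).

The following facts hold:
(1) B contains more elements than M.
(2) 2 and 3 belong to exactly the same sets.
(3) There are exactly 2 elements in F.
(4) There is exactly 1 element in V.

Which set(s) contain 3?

3: F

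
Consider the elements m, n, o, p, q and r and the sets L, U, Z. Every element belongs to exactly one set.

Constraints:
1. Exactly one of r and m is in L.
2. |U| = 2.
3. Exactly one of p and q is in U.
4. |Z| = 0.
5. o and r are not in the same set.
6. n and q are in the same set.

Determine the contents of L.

L = {m, n, o, q}

(4): Z already has 0, so the rest are out.
Suppose m ∉ L: no assignment then satisfies all the clues, so m ∈ L.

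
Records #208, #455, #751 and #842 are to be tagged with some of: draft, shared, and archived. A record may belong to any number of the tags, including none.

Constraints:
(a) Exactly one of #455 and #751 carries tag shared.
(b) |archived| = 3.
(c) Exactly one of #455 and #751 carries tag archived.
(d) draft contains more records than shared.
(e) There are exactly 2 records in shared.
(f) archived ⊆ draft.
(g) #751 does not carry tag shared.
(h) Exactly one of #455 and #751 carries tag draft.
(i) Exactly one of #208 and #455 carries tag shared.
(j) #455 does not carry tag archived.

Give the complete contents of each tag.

draft = {#208, #751, #842}; shared = {#455, #842}; archived = {#208, #751, #842}

From (g): #751 ∉ shared.
From (j): #455 ∉ archived.
(a) (exactly one): #455 ∈ shared.
(b): only 3 candidates remain for archived, so all are in.
(f) with #208 ∈ archived: #208 ∈ draft.
(f) with #751 ∈ archived: #751 ∈ draft.
(f) with #842 ∈ archived: #842 ∈ draft.
(h) (exactly one): #455 ∉ draft.
(i) (exactly one): #208 ∉ shared.
(e): only 2 candidates remain for shared, so all are in.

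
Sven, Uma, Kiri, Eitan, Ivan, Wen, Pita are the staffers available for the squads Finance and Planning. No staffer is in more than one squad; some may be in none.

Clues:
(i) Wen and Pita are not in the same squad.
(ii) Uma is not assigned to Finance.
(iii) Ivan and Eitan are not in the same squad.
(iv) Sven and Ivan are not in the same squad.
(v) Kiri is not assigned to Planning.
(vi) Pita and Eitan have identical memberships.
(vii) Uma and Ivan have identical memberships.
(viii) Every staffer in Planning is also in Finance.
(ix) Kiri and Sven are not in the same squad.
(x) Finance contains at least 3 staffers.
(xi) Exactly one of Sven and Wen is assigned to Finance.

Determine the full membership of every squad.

Finance = {Eitan, Pita, Sven}; Planning = {}

From (ii): Uma ∉ Finance.
From (v): Kiri ∉ Planning.
(vii): Ivan matches Uma: Ivan ∉ Finance.
(viii) contrapositive: Uma ∉ Planning.
(viii) contrapositive: Ivan ∉ Planning.
Suppose Sven ∉ Finance: no assignment then satisfies all the clues, so Sven ∈ Finance.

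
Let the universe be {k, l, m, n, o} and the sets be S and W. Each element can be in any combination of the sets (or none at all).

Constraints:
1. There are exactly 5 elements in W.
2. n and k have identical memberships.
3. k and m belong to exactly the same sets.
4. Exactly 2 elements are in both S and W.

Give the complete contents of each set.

S = {l, o}; W = {k, l, m, n, o}

(1): only 5 candidates remain for W, so all are in.
Suppose k ∈ S: no assignment then satisfies all the clues, so k ∉ S.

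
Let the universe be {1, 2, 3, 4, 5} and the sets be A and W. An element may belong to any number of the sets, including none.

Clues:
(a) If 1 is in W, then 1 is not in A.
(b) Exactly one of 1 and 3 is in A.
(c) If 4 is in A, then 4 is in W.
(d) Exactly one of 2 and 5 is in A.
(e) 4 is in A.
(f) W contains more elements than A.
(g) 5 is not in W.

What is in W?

W = {1, 2, 3, 4}

From (e): 4 ∈ A.
From (g): 5 ∉ W.
(c): 4 ∈ W.
Suppose 1 ∉ W: no assignment then satisfies all the clues, so 1 ∈ W.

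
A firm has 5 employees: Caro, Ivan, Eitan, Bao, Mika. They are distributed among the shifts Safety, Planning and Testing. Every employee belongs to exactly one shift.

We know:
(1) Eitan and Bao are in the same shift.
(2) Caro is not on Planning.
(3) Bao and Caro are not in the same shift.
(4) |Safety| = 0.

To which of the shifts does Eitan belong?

From (2): Caro ∉ Planning.
(4): Safety already has 0, so the rest are out.
Only one shift left: Caro ∈ Testing.
(3): Bao ∉ Testing.
Only one shift left: Bao ∈ Planning.
(1): Eitan matches Bao: Eitan ∈ Planning.

Eitan: Planning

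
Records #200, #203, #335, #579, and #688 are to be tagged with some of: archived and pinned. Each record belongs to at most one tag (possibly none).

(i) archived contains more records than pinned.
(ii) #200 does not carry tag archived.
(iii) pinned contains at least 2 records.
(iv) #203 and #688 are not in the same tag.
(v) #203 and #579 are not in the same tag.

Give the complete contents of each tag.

From (ii): #200 ∉ archived.
Suppose #200 ∉ pinned: no assignment then satisfies all the clues, so #200 ∈ pinned.

archived = {#335, #579, #688}; pinned = {#200, #203}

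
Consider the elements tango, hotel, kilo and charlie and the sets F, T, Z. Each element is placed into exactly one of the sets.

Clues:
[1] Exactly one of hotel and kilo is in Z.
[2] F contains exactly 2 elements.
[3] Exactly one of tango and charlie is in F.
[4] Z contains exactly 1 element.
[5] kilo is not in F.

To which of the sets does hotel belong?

hotel: F

From (5): kilo ∉ F.
Suppose hotel ∉ F: no assignment then satisfies all the clues, so hotel ∈ F.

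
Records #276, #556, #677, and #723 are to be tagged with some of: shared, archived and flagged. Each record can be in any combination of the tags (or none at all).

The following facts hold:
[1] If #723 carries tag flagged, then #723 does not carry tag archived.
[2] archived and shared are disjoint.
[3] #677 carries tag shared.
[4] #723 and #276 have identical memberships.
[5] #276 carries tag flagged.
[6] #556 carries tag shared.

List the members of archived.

archived = {}

From (3): #677 ∈ shared.
From (5): #276 ∈ flagged.
From (6): #556 ∈ shared.
(2) (disjoint): #556 ∉ archived.
(2) (disjoint): #677 ∉ archived.
(4): #723 matches #276: #723 ∈ flagged.
(1): #723 ∉ archived.
(4): #276 matches #723: #276 ∉ archived.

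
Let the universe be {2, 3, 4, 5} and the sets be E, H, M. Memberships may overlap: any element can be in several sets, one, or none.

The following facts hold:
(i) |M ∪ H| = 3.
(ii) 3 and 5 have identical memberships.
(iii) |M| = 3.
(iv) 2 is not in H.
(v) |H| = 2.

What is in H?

H = {3, 5}

From (iv): 2 ∉ H.
Suppose 3 ∉ H: no assignment then satisfies all the clues, so 3 ∈ H.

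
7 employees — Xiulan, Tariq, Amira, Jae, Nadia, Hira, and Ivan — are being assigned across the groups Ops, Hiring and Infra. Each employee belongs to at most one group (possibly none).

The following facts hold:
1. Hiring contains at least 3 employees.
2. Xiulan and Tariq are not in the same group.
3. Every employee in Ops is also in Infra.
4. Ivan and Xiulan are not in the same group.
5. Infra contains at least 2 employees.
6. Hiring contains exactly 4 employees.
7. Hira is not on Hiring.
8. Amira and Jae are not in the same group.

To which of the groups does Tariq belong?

From (7): Hira ∉ Hiring.
Suppose Tariq ∈ Ops: no assignment then satisfies all the clues, so Tariq ∉ Ops.

Tariq: Hiring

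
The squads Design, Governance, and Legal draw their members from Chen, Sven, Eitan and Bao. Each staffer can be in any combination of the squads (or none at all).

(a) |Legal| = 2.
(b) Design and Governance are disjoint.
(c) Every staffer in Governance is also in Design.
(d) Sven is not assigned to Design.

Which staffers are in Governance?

Governance = {}

From (d): Sven ∉ Design.
(c) contrapositive: Sven ∉ Governance.
Suppose Chen ∈ Governance: no assignment then satisfies all the clues, so Chen ∉ Governance.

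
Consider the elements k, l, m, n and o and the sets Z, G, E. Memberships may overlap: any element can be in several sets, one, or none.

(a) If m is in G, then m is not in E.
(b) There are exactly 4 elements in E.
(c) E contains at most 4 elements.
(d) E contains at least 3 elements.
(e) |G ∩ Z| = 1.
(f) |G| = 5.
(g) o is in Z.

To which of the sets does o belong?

From (g): o ∈ Z.
(f): only 5 candidates remain for G, so all are in.
(a): m ∉ E.
(b): only 4 candidates remain for E, so all are in.

o: E, G, Z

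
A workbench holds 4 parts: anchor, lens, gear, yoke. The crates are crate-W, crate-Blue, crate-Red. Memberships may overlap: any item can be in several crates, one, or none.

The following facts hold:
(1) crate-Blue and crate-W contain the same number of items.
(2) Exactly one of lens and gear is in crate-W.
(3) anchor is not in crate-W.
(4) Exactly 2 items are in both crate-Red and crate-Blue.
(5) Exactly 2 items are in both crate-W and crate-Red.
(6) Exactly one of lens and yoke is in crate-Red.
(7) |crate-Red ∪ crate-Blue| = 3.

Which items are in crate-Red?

crate-Red = {anchor, gear, yoke}

From (3): anchor ∉ crate-W.
Suppose anchor ∉ crate-Red: no assignment then satisfies all the clues, so anchor ∈ crate-Red.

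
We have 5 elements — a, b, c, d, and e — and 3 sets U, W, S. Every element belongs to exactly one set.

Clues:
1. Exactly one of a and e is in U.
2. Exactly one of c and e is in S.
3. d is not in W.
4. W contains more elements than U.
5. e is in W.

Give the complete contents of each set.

From (3): d ∉ W.
From (5): e ∈ W.
(1) (exactly one): a ∈ U.
(2) (exactly one): c ∈ S.
Suppose b ∈ U: no assignment then satisfies all the clues, so b ∉ U.

U = {a}; W = {b, e}; S = {c, d}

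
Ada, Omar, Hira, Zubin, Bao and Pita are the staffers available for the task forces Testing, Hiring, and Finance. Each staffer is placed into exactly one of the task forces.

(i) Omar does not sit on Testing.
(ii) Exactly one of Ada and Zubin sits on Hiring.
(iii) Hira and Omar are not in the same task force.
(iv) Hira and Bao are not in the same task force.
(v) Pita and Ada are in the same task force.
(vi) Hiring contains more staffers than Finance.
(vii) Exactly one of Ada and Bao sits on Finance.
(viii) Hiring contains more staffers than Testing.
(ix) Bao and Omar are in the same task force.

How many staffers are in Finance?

From (i): Omar ∉ Testing.
(ix): Bao matches Omar: Bao ∉ Testing.
Suppose Ada ∈ Testing: no assignment then satisfies all the clues, so Ada ∉ Testing.

2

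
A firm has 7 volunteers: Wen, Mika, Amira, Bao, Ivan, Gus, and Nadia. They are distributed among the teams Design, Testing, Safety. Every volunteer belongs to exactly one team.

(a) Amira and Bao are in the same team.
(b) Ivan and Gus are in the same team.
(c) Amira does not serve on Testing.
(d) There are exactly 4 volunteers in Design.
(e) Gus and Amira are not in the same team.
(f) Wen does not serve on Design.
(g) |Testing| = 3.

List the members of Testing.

Testing = {Gus, Ivan, Wen}

From (c): Amira ∉ Testing.
From (f): Wen ∉ Design.
(a): Bao matches Amira: Bao ∉ Testing.
Suppose Wen ∉ Testing: no assignment then satisfies all the clues, so Wen ∈ Testing.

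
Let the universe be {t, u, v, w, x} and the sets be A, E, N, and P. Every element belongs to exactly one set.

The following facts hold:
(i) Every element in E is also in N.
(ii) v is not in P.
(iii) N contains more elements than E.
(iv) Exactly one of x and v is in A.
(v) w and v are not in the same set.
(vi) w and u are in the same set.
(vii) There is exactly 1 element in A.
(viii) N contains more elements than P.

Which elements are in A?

A = {v}

From (ii): v ∉ P.
Suppose t ∈ A: no assignment then satisfies all the clues, so t ∉ A.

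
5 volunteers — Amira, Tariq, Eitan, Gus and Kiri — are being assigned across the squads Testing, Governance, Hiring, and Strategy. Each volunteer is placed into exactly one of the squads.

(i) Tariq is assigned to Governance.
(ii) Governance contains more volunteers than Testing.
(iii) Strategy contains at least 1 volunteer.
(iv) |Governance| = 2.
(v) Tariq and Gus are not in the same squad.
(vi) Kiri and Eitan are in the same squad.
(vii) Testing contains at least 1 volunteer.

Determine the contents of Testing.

Testing = {Gus}

From (i): Tariq ∈ Governance.
(v): Gus ∉ Governance.
Suppose Amira ∈ Testing: no assignment then satisfies all the clues, so Amira ∉ Testing.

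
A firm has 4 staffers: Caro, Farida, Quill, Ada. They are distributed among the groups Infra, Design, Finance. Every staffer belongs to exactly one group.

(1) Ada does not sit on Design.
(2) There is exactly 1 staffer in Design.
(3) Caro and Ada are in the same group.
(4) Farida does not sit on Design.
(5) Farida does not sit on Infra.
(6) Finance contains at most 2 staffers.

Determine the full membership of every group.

Infra = {Ada, Caro}; Design = {Quill}; Finance = {Farida}

From (1): Ada ∉ Design.
From (4): Farida ∉ Design.
From (5): Farida ∉ Infra.
(3): Caro matches Ada: Caro ∉ Design.
Only one group left: Farida ∈ Finance.
(2): only 1 candidates remain for Design, so all are in.
Suppose Caro ∉ Infra: no assignment then satisfies all the clues, so Caro ∈ Infra.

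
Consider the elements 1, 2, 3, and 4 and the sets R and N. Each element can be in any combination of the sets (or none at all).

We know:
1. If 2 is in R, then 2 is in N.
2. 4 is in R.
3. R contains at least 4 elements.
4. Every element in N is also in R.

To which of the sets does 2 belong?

2: N, R

From (2): 4 ∈ R.
(3): only 4 candidates remain for R, so all are in.
(1): 2 ∈ N.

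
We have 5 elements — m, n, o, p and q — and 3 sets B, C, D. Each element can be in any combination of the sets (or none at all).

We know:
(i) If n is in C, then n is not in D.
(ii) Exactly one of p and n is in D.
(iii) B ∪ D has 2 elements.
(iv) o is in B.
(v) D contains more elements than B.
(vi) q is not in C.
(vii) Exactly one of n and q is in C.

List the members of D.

D = {o, p}

From (iv): o ∈ B.
From (vi): q ∉ C.
(vii) (exactly one): n ∈ C.
(i): n ∉ D.
(ii) (exactly one): p ∈ D.
Suppose m ∈ D: no assignment then satisfies all the clues, so m ∉ D.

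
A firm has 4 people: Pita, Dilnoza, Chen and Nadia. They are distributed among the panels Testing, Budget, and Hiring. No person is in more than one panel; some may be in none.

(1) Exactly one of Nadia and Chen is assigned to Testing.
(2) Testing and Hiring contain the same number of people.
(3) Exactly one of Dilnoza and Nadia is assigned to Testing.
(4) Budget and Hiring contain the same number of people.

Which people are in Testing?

Testing = {Nadia}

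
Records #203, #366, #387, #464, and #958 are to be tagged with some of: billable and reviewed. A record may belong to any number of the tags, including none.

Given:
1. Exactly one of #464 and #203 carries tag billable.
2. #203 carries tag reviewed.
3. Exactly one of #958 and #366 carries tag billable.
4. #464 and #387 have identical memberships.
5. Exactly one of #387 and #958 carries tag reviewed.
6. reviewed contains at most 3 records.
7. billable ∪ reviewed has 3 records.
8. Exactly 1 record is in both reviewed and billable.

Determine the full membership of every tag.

billable = {#203, #366}; reviewed = {#203, #958}

From (2): #203 ∈ reviewed.
Suppose #203 ∉ billable: no assignment then satisfies all the clues, so #203 ∈ billable.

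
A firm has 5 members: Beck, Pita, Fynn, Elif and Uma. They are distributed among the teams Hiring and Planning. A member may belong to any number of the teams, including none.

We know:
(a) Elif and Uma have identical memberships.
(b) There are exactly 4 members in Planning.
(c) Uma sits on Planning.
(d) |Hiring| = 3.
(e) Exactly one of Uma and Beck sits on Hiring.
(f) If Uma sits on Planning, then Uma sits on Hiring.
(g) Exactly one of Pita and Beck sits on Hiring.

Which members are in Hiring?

From (c): Uma ∈ Planning.
(a): Elif matches Uma: Elif ∈ Planning.
(f): Uma ∈ Hiring.
(a): Elif matches Uma: Elif ∈ Hiring.
(e) (exactly one): Beck ∉ Hiring.
(g) (exactly one): Pita ∈ Hiring.
(d): Hiring already has 3, so the rest are out.

Hiring = {Elif, Pita, Uma}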